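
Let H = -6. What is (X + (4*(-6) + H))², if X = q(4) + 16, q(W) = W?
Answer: 100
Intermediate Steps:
X = 20 (X = 4 + 16 = 20)
(X + (4*(-6) + H))² = (20 + (4*(-6) - 6))² = (20 + (-24 - 6))² = (20 - 30)² = (-10)² = 100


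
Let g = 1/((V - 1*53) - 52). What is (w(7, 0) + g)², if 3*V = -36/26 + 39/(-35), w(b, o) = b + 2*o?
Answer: 113315044129/2318807716 ≈ 48.868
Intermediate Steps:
V = -379/455 (V = (-36/26 + 39/(-35))/3 = (-36*1/26 + 39*(-1/35))/3 = (-18/13 - 39/35)/3 = (⅓)*(-1137/455) = -379/455 ≈ -0.83297)
g = -455/48154 (g = 1/((-379/455 - 1*53) - 52) = 1/((-379/455 - 53) - 52) = 1/(-24494/455 - 52) = 1/(-48154/455) = -455/48154 ≈ -0.0094489)
(w(7, 0) + g)² = ((7 + 2*0) - 455/48154)² = ((7 + 0) - 455/48154)² = (7 - 455/48154)² = (336623/48154)² = 113315044129/2318807716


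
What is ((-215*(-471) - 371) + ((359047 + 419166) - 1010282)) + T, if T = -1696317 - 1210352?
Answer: -3037844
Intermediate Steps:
T = -2906669
((-215*(-471) - 371) + ((359047 + 419166) - 1010282)) + T = ((-215*(-471) - 371) + ((359047 + 419166) - 1010282)) - 2906669 = ((101265 - 371) + (778213 - 1010282)) - 2906669 = (100894 - 232069) - 2906669 = -131175 - 2906669 = -3037844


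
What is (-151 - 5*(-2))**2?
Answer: 19881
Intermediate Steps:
(-151 - 5*(-2))**2 = (-151 + 10)**2 = (-141)**2 = 19881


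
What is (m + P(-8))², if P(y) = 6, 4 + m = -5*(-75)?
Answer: 142129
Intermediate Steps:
m = 371 (m = -4 - 5*(-75) = -4 + 375 = 371)
(m + P(-8))² = (371 + 6)² = 377² = 142129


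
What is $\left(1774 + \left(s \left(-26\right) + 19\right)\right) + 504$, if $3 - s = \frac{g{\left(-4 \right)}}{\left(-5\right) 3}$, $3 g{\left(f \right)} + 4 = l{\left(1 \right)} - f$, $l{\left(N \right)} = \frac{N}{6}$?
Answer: $\frac{299552}{135} \approx 2218.9$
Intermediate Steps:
$l{\left(N \right)} = \frac{N}{6}$ ($l{\left(N \right)} = N \frac{1}{6} = \frac{N}{6}$)
$g{\left(f \right)} = - \frac{23}{18} - \frac{f}{3}$ ($g{\left(f \right)} = - \frac{4}{3} + \frac{\frac{1}{6} \cdot 1 - f}{3} = - \frac{4}{3} + \frac{\frac{1}{6} - f}{3} = - \frac{4}{3} - \left(- \frac{1}{18} + \frac{f}{3}\right) = - \frac{23}{18} - \frac{f}{3}$)
$s = \frac{811}{270}$ ($s = 3 - \frac{- \frac{23}{18} - - \frac{4}{3}}{\left(-5\right) 3} = 3 - \frac{- \frac{23}{18} + \frac{4}{3}}{-15} = 3 - \frac{1}{18} \left(- \frac{1}{15}\right) = 3 - - \frac{1}{270} = 3 + \frac{1}{270} = \frac{811}{270} \approx 3.0037$)
$\left(1774 + \left(s \left(-26\right) + 19\right)\right) + 504 = \left(1774 + \left(\frac{811}{270} \left(-26\right) + 19\right)\right) + 504 = \left(1774 + \left(- \frac{10543}{135} + 19\right)\right) + 504 = \left(1774 - \frac{7978}{135}\right) + 504 = \frac{231512}{135} + 504 = \frac{299552}{135}$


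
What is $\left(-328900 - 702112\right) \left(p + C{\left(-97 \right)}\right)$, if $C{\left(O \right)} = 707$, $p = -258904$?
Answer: $266204205364$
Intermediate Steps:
$\left(-328900 - 702112\right) \left(p + C{\left(-97 \right)}\right) = \left(-328900 - 702112\right) \left(-258904 + 707\right) = \left(-328900 - 702112\right) \left(-258197\right) = \left(-1031012\right) \left(-258197\right) = 266204205364$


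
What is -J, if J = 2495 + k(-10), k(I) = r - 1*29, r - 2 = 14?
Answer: -2482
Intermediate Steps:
r = 16 (r = 2 + 14 = 16)
k(I) = -13 (k(I) = 16 - 1*29 = 16 - 29 = -13)
J = 2482 (J = 2495 - 13 = 2482)
-J = -1*2482 = -2482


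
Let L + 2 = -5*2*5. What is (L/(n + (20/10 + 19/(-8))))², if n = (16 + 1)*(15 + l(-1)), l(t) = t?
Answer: 173056/3613801 ≈ 0.047888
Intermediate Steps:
n = 238 (n = (16 + 1)*(15 - 1) = 17*14 = 238)
L = -52 (L = -2 - 5*2*5 = -2 - 10*5 = -2 - 50 = -52)
(L/(n + (20/10 + 19/(-8))))² = (-52/(238 + (20/10 + 19/(-8))))² = (-52/(238 + (20*(⅒) + 19*(-⅛))))² = (-52/(238 + (2 - 19/8)))² = (-52/(238 - 3/8))² = (-52/1901/8)² = (-52*8/1901)² = (-416/1901)² = 173056/3613801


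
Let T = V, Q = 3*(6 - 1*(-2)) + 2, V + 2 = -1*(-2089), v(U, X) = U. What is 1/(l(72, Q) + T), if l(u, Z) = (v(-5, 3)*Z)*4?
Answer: 1/1567 ≈ 0.00063816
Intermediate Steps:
V = 2087 (V = -2 - 1*(-2089) = -2 + 2089 = 2087)
Q = 26 (Q = 3*(6 + 2) + 2 = 3*8 + 2 = 24 + 2 = 26)
l(u, Z) = -20*Z (l(u, Z) = -5*Z*4 = -20*Z)
T = 2087
1/(l(72, Q) + T) = 1/(-20*26 + 2087) = 1/(-520 + 2087) = 1/1567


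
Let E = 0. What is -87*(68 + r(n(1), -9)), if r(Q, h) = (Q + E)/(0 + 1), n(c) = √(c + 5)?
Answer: -5916 - 87*√6 ≈ -6129.1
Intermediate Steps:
n(c) = √(5 + c)
r(Q, h) = Q (r(Q, h) = (Q + 0)/(0 + 1) = Q/1 = Q*1 = Q)
-87*(68 + r(n(1), -9)) = -87*(68 + √(5 + 1)) = -87*(68 + √6) = -5916 - 87*√6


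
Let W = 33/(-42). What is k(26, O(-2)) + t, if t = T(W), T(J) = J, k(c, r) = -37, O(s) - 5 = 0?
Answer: -529/14 ≈ -37.786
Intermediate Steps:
W = -11/14 (W = 33*(-1/42) = -11/14 ≈ -0.78571)
O(s) = 5 (O(s) = 5 + 0 = 5)
t = -11/14 ≈ -0.78571
k(26, O(-2)) + t = -37 - 11/14 = -529/14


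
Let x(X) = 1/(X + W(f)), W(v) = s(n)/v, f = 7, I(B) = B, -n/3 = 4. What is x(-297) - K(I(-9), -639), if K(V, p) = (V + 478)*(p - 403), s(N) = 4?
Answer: 1014048343/2075 ≈ 4.8870e+5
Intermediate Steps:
n = -12 (n = -3*4 = -12)
W(v) = 4/v
K(V, p) = (-403 + p)*(478 + V) (K(V, p) = (478 + V)*(-403 + p) = (-403 + p)*(478 + V))
x(X) = 1/(4/7 + X) (x(X) = 1/(X + 4/7) = 1/(4/7 + X))
x(-297) - K(I(-9), -639) = 7/(4 + 7*(-297)) - (-192634 - 403*(-9) + 478*(-639) - 9*(-639)) = 7/(4 - 2079) - (-192634 + 3627 - 305442 + 5751) = 7/(-2075) - 1*(-488698) = 7*(-1/2075) + 488698 = -7/2075 + 488698 = 1014048343/2075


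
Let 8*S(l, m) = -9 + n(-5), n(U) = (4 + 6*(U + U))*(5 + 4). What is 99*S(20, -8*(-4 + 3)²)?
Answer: -50787/8 ≈ -6348.4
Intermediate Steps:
n(U) = 36 + 108*U (n(U) = (4 + 6*(2*U))*9 = (4 + 12*U)*9 = 36 + 108*U)
S(l, m) = -513/8 (S(l, m) = (-9 + (36 + 108*(-5)))/8 = (-9 + (36 - 540))/8 = (-9 - 504)/8 = (⅛)*(-513) = -513/8)
99*S(20, -8*(-4 + 3)²) = 99*(-513/8) = -50787/8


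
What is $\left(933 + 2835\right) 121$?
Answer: $455928$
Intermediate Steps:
$\left(933 + 2835\right) 121 = 3768 \cdot 121 = 455928$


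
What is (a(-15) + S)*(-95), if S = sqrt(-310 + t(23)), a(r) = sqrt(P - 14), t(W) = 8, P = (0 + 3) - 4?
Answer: 95*I*(-sqrt(15) - sqrt(302)) ≈ -2018.9*I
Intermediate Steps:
P = -1 (P = 3 - 4 = -1)
a(r) = I*sqrt(15) (a(r) = sqrt(-1 - 14) = sqrt(-15) = I*sqrt(15))
S = I*sqrt(302) (S = sqrt(-310 + 8) = sqrt(-302) = I*sqrt(302) ≈ 17.378*I)
(a(-15) + S)*(-95) = (I*sqrt(15) + I*sqrt(302))*(-95) = -95*I*sqrt(15) - 95*I*sqrt(302)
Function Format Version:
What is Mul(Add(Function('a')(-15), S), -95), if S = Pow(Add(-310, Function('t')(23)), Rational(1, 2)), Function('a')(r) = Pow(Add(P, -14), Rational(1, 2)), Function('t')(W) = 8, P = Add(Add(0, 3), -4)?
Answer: Mul(95, I, Add(Mul(-1, Pow(15, Rational(1, 2))), Mul(-1, Pow(302, Rational(1, 2))))) ≈ Mul(-2018.9, I)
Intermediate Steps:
P = -1 (P = Add(3, -4) = -1)
Function('a')(r) = Mul(I, Pow(15, Rational(1, 2))) (Function('a')(r) = Pow(Add(-1, -14), Rational(1, 2)) = Pow(-15, Rational(1, 2)) = Mul(I, Pow(15, Rational(1, 2))))
S = Mul(I, Pow(302, Rational(1, 2))) (S = Pow(Add(-310, 8), Rational(1, 2)) = Pow(-302, Rational(1, 2)) = Mul(I, Pow(302, Rational(1, 2))) ≈ Mul(17.378, I))
Mul(Add(Function('a')(-15), S), -95) = Mul(Add(Mul(I, Pow(15, Rational(1, 2))), Mul(I, Pow(302, Rational(1, 2)))), -95) = Add(Mul(-95, I, Pow(15, Rational(1, 2))), Mul(-95, I, Pow(302, Rational(1, 2))))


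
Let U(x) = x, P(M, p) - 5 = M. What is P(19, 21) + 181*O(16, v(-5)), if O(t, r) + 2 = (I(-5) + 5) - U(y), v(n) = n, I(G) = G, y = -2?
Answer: 24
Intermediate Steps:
P(M, p) = 5 + M
O(t, r) = 0 (O(t, r) = -2 + ((-5 + 5) - 1*(-2)) = -2 + (0 + 2) = -2 + 2 = 0)
P(19, 21) + 181*O(16, v(-5)) = (5 + 19) + 181*0 = 24 + 0 = 24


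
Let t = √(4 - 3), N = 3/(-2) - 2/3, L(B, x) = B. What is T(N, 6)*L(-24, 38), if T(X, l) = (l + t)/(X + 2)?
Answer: 1008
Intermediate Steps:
N = -13/6 (N = 3*(-½) - 2*⅓ = -3/2 - ⅔ = -13/6 ≈ -2.1667)
t = 1 (t = √1 = 1)
T(X, l) = (1 + l)/(2 + X) (T(X, l) = (l + 1)/(X + 2) = (1 + l)/(2 + X))
T(N, 6)*L(-24, 38) = ((1 + 6)/(2 - 13/6))*(-24) = (7/(-⅙))*(-24) = -6*7*(-24) = -42*(-24) = 1008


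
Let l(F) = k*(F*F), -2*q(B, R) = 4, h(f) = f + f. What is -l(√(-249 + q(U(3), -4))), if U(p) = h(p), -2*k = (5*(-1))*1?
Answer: 1255/2 ≈ 627.50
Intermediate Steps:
h(f) = 2*f
k = 5/2 (k = -5*(-1)/2 = -(-5)/2 = -½*(-5) = 5/2 ≈ 2.5000)
U(p) = 2*p
q(B, R) = -2 (q(B, R) = -½*4 = -2)
l(F) = 5*F²/2 (l(F) = 5*(F*F)/2 = 5*F²/2)
-l(√(-249 + q(U(3), -4))) = -5*(√(-249 - 2))²/2 = -5*(√(-251))²/2 = -5*(I*√251)²/2 = -5*(-251)/2 = -1*(-1255/2) = 1255/2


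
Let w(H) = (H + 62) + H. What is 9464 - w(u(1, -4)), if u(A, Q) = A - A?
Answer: 9402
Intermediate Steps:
u(A, Q) = 0
w(H) = 62 + 2*H (w(H) = (62 + H) + H = 62 + 2*H)
9464 - w(u(1, -4)) = 9464 - (62 + 2*0) = 9464 - (62 + 0) = 9464 - 1*62 = 9464 - 62 = 9402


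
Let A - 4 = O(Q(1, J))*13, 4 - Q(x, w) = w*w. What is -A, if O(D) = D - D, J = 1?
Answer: -4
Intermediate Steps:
Q(x, w) = 4 - w² (Q(x, w) = 4 - w*w = 4 - w²)
O(D) = 0
A = 4 (A = 4 + 0*13 = 4 + 0 = 4)
-A = -1*4 = -4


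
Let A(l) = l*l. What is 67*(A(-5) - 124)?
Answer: -6633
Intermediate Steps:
A(l) = l**2
67*(A(-5) - 124) = 67*((-5)**2 - 124) = 67*(25 - 124) = 67*(-99) = -6633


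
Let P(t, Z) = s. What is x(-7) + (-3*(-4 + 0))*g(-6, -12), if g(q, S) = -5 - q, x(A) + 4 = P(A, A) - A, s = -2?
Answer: 13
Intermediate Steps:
P(t, Z) = -2
x(A) = -6 - A (x(A) = -4 + (-2 - A) = -6 - A)
x(-7) + (-3*(-4 + 0))*g(-6, -12) = (-6 - 1*(-7)) + (-3*(-4 + 0))*(-5 - 1*(-6)) = (-6 + 7) + (-3*(-4))*(-5 + 6) = 1 + 12*1 = 1 + 12 = 13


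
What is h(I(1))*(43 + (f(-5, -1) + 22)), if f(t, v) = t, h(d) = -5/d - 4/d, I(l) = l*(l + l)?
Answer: -270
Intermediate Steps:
I(l) = 2*l² (I(l) = l*(2*l) = 2*l²)
h(d) = -9/d
h(I(1))*(43 + (f(-5, -1) + 22)) = (-9/(2*1²))*(43 + (-5 + 22)) = (-9/(2*1))*(43 + 17) = -9/2*60 = -270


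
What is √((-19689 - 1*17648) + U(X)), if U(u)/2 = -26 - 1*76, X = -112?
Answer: I*√37541 ≈ 193.75*I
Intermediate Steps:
U(u) = -204 (U(u) = 2*(-26 - 1*76) = 2*(-26 - 76) = 2*(-102) = -204)
√((-19689 - 1*17648) + U(X)) = √((-19689 - 1*17648) - 204) = √((-19689 - 17648) - 204) = √(-37337 - 204) = √(-37541) = I*√37541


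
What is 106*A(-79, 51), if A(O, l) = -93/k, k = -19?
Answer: 9858/19 ≈ 518.84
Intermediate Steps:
A(O, l) = 93/19 (A(O, l) = -93/(-19) = -93*(-1/19) = 93/19)
106*A(-79, 51) = 106*(93/19) = 9858/19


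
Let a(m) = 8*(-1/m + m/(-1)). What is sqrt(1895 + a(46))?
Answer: sqrt(807691)/23 ≈ 39.075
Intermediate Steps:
a(m) = -8*m - 8/m (a(m) = 8*(-1/m + m*(-1)) = 8*(-1/m - m) = 8*(-m - 1/m) = -8*m - 8/m)
sqrt(1895 + a(46)) = sqrt(1895 + (-8*46 - 8/46)) = sqrt(1895 + (-368 - 8*1/46)) = sqrt(1895 + (-368 - 4/23)) = sqrt(1895 - 8468/23) = sqrt(35117/23) = sqrt(807691)/23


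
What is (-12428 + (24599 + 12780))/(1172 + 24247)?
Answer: 8317/8473 ≈ 0.98159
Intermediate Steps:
(-12428 + (24599 + 12780))/(1172 + 24247) = (-12428 + 37379)/25419 = 24951*(1/25419) = 8317/8473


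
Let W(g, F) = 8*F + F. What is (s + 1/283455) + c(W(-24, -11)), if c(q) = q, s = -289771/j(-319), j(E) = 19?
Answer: -82670217641/5385645 ≈ -15350.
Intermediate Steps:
s = -289771/19 ≈ -15251.
W(g, F) = 9*F
(s + 1/283455) + c(W(-24, -11)) = (-289771/19 + 1/283455) + 9*(-11) = (-289771/19 + 1/283455) - 99 = -82137038786/5385645 - 99 = -82670217641/5385645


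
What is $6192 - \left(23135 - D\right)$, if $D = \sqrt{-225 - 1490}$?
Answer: $-16943 + 7 i \sqrt{35} \approx -16943.0 + 41.413 i$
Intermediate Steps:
$D = 7 i \sqrt{35}$ ($D = \sqrt{-1715} = 7 i \sqrt{35} \approx 41.413 i$)
$6192 - \left(23135 - D\right) = 6192 - \left(23135 - 7 i \sqrt{35}\right) = -16943 + 7 i \sqrt{35}$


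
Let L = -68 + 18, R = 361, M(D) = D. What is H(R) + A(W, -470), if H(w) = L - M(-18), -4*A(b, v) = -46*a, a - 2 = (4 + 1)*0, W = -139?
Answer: -9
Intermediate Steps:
a = 2 (a = 2 + (4 + 1)*0 = 2 + 5*0 = 2 + 0 = 2)
A(b, v) = 23 (A(b, v) = -(-23)*2/2 = -1/4*(-92) = 23)
L = -50
H(w) = -32 (H(w) = -50 - 1*(-18) = -50 + 18 = -32)
H(R) + A(W, -470) = -32 + 23 = -9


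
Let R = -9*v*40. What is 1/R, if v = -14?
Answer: 1/5040 ≈ 0.00019841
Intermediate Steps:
R = 5040 (R = -9*(-14)*40 = 126*40 = 5040)
1/R = 1/5040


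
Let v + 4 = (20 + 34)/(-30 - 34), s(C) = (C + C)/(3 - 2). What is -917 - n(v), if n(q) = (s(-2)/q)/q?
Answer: -22026829/24025 ≈ -916.83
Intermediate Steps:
s(C) = 2*C (s(C) = (2*C)/1 = (2*C)*1 = 2*C)
v = -155/32 (v = -4 + (20 + 34)/(-30 - 34) = -4 + 54/(-64) = -4 + 54*(-1/64) = -4 - 27/32 = -155/32 ≈ -4.8438)
n(q) = -4/q² (n(q) = ((2*(-2))/q)/q = (-4/q)/q = -4/q²)
-917 - n(v) = -917 - (-4)/(-155/32)² = -917 - (-4)*1024/24025 = -917 - 1*(-4096/24025) = -917 + 4096/24025 = -22026829/24025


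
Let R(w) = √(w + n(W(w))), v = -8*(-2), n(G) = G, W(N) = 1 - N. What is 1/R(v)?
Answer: 1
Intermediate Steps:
v = 16
R(w) = 1 (R(w) = √(w + (1 - w)) = √1 = 1)
1/R(v) = 1/1 = 1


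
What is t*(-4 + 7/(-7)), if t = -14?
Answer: 70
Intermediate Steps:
t*(-4 + 7/(-7)) = -14*(-4 + 7/(-7)) = -14*(-4 + 7*(-⅐)) = -14*(-4 - 1) = -14*(-5) = 70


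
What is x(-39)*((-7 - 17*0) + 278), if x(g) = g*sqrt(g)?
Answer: -10569*I*sqrt(39) ≈ -66003.0*I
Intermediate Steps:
x(g) = g**(3/2)
x(-39)*((-7 - 17*0) + 278) = (-39)**(3/2)*((-7 - 17*0) + 278) = (-39*I*sqrt(39))*((-7 + 0) + 278) = (-39*I*sqrt(39))*(-7 + 278) = -39*I*sqrt(39)*271 = -10569*I*sqrt(39)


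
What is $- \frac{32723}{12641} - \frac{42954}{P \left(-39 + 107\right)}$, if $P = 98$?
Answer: $- \frac{380523793}{42119812} \approx -9.0343$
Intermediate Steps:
$- \frac{32723}{12641} - \frac{42954}{P \left(-39 + 107\right)} = - \frac{32723}{12641} - \frac{42954}{98 \left(-39 + 107\right)} = \left(-32723\right) \frac{1}{12641} - \frac{42954}{98 \cdot 68} = - \frac{32723}{12641} - \frac{42954}{6664} = - \frac{32723}{12641} - \frac{21477}{3332} = - \frac{380523793}{42119812}$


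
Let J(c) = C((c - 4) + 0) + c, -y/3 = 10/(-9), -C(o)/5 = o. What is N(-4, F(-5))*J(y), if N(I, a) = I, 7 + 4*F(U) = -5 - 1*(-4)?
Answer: -80/3 ≈ -26.667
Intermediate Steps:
F(U) = -2 (F(U) = -7/4 + (-5 - 1*(-4))/4 = -7/4 + (-5 + 4)/4 = -7/4 + (¼)*(-1) = -7/4 - ¼ = -2)
C(o) = -5*o
y = 10/3 (y = -30/(-9) = -30*(-1)/9 = -3*(-10/9) = 10/3 ≈ 3.3333)
J(c) = 20 - 4*c (J(c) = -5*((c - 4) + 0) + c = -5*((-4 + c) + 0) + c = -5*(-4 + c) + c = (20 - 5*c) + c = 20 - 4*c)
N(-4, F(-5))*J(y) = -4*(20 - 4*10/3) = -4*(20 - 40/3) = -4*20/3 = -80/3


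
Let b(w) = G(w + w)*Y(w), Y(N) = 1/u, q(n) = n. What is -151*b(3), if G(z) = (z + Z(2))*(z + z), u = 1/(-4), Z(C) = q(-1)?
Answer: 36240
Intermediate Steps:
Z(C) = -1
u = -¼ ≈ -0.25000
G(z) = 2*z*(-1 + z) (G(z) = (z - 1)*(z + z) = (-1 + z)*(2*z) = 2*z*(-1 + z))
Y(N) = -4 (Y(N) = 1/(-¼) = -4)
b(w) = -16*w*(-1 + 2*w) (b(w) = (2*(w + w)*(-1 + (w + w)))*(-4) = (2*(2*w)*(-1 + 2*w))*(-4) = (4*w*(-1 + 2*w))*(-4) = -16*w*(-1 + 2*w))
-151*b(3) = -2416*3*(1 - 2*3) = -2416*3*(1 - 6) = -2416*3*(-5) = -151*(-240) = 36240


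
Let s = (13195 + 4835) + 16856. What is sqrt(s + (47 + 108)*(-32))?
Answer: sqrt(29926) ≈ 172.99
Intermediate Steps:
s = 34886 (s = 18030 + 16856 = 34886)
sqrt(s + (47 + 108)*(-32)) = sqrt(34886 + (47 + 108)*(-32)) = sqrt(34886 + 155*(-32)) = sqrt(34886 - 4960) = sqrt(29926)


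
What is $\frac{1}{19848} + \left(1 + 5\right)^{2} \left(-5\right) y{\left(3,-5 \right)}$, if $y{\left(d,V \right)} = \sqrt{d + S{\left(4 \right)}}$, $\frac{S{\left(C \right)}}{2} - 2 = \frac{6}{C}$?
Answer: $\frac{1}{19848} - 180 \sqrt{10} \approx -569.21$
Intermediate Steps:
$S{\left(C \right)} = 4 + \frac{12}{C}$ ($S{\left(C \right)} = 4 + 2 \frac{6}{C} = 4 + \frac{12}{C}$)
$y{\left(d,V \right)} = \sqrt{7 + d}$ ($y{\left(d,V \right)} = \sqrt{d + \left(4 + \frac{12}{4}\right)} = \sqrt{d + \left(4 + 12 \cdot \frac{1}{4}\right)} = \sqrt{d + \left(4 + 3\right)} = \sqrt{d + 7} = \sqrt{7 + d}$)
$\frac{1}{19848} + \left(1 + 5\right)^{2} \left(-5\right) y{\left(3,-5 \right)} = \frac{1}{19848} + \left(1 + 5\right)^{2} \left(-5\right) \sqrt{7 + 3} = \frac{1}{19848} + 6^{2} \left(-5\right) \sqrt{10} = \frac{1}{19848} + 36 \left(-5\right) \sqrt{10} = \frac{1}{19848} - 180 \sqrt{10}$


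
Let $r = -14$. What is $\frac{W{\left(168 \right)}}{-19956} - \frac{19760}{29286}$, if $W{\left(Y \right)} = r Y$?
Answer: $- \frac{13560412}{24351309} \approx -0.55687$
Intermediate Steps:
$W{\left(Y \right)} = - 14 Y$
$\frac{W{\left(168 \right)}}{-19956} - \frac{19760}{29286} = \frac{\left(-14\right) 168}{-19956} - \frac{19760}{29286} = \left(-2352\right) \left(- \frac{1}{19956}\right) - \frac{9880}{14643} = \frac{196}{1663} - \frac{9880}{14643} = - \frac{13560412}{24351309}$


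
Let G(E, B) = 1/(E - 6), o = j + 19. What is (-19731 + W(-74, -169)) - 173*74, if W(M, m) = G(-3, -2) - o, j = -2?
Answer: -292951/9 ≈ -32550.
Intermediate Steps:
o = 17 (o = -2 + 19 = 17)
G(E, B) = 1/(-6 + E)
W(M, m) = -154/9 (W(M, m) = 1/(-6 - 3) - 1*17 = 1/(-9) - 17 = -1/9 - 17 = -154/9)
(-19731 + W(-74, -169)) - 173*74 = (-19731 - 154/9) - 173*74 = -177733/9 - 12802 = -292951/9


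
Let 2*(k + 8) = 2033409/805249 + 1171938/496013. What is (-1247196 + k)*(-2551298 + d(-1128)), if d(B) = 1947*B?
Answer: 2364972806258292651952469/399413972237 ≈ 5.9211e+12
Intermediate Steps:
k = -4438324354913/798827944474 (k = -8 + (2033409/805249 + 1171938/496013)/2 = -8 + (1/2)*(1952299200879/399413972237) = -8 + 1952299200879/798827944474 = -4438324354913/798827944474 ≈ -5.5560)
(-1247196 + k)*(-2551298 + d(-1128)) = (-1247196 - 4438324354913/798827944474)*(-2551298 + 1947*(-1128)) = -996299455360549817*(-2551298 - 2196216)/798827944474 = -996299455360549817/798827944474*(-4747514) = 2364972806258292651952469/399413972237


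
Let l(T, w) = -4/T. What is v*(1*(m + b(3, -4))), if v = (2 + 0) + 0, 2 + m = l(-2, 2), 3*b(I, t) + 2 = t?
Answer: -4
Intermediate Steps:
b(I, t) = -2/3 + t/3
m = 0 (m = -2 - 4/(-2) = -2 - 4*(-1/2) = -2 + 2 = 0)
v = 2 (v = 2 + 0 = 2)
v*(1*(m + b(3, -4))) = 2*(1*(0 + (-2/3 + (1/3)*(-4)))) = 2*(1*(0 + (-2/3 - 4/3))) = 2*(1*(0 - 2)) = 2*(1*(-2)) = 2*(-2) = -4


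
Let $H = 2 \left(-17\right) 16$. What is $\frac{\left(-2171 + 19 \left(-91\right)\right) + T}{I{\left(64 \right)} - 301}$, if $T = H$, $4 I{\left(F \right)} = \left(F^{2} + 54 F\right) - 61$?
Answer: $- \frac{17776}{6287} \approx -2.8274$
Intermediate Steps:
$I{\left(F \right)} = - \frac{61}{4} + \frac{F^{2}}{4} + \frac{27 F}{2}$ ($I{\left(F \right)} = \frac{\left(F^{2} + 54 F\right) - 61}{4} = \frac{-61 + F^{2} + 54 F}{4} = - \frac{61}{4} + \frac{F^{2}}{4} + \frac{27 F}{2}$)
$H = -544$ ($H = \left(-34\right) 16 = -544$)
$T = -544$
$\frac{\left(-2171 + 19 \left(-91\right)\right) + T}{I{\left(64 \right)} - 301} = \frac{\left(-2171 + 19 \left(-91\right)\right) - 544}{\left(- \frac{61}{4} + \frac{64^{2}}{4} + \frac{27}{2} \cdot 64\right) - 301} = \frac{\left(-2171 - 1729\right) - 544}{\left(- \frac{61}{4} + \frac{1}{4} \cdot 4096 + 864\right) - 301} = \frac{-3900 - 544}{\left(- \frac{61}{4} + 1024 + 864\right) - 301} = - \frac{4444}{\frac{7491}{4} - 301} = - \frac{4444}{\frac{6287}{4}} = \left(-4444\right) \frac{4}{6287} = - \frac{17776}{6287}$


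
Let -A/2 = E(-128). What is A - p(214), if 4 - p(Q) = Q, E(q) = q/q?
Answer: 208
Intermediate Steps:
E(q) = 1
A = -2 (A = -2*1 = -2)
p(Q) = 4 - Q
A - p(214) = -2 - (4 - 1*214) = -2 - (4 - 214) = -2 - 1*(-210) = -2 + 210 = 208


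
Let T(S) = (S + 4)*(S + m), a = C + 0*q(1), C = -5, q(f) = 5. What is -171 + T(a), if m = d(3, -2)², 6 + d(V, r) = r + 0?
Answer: -230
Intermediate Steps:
d(V, r) = -6 + r (d(V, r) = -6 + (r + 0) = -6 + r)
a = -5 (a = -5 + 0*5 = -5 + 0 = -5)
m = 64 (m = (-6 - 2)² = (-8)² = 64)
T(S) = (4 + S)*(64 + S) (T(S) = (S + 4)*(S + 64) = (4 + S)*(64 + S))
-171 + T(a) = -171 + (256 + (-5)² + 68*(-5)) = -171 + (256 + 25 - 340) = -171 - 59 = -230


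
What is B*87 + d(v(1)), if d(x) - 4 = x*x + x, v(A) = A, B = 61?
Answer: 5313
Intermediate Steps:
d(x) = 4 + x + x² (d(x) = 4 + (x*x + x) = 4 + (x² + x) = 4 + (x + x²) = 4 + x + x²)
B*87 + d(v(1)) = 61*87 + (4 + 1 + 1²) = 5307 + (4 + 1 + 1) = 5307 + 6 = 5313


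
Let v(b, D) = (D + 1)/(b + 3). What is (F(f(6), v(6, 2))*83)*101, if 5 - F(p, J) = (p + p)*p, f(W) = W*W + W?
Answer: -29533309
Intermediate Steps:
v(b, D) = (1 + D)/(3 + b)
f(W) = W + W² (f(W) = W² + W = W + W²)
F(p, J) = 5 - 2*p² (F(p, J) = 5 - (p + p)*p = 5 - 2*p*p = 5 - 2*p²)
(F(f(6), v(6, 2))*83)*101 = ((5 - 2*36*(1 + 6)²)*83)*101 = ((5 - 2*(6*7)²)*83)*101 = ((5 - 2*42²)*83)*101 = ((5 - 2*1764)*83)*101 = ((5 - 3528)*83)*101 = -3523*83*101 = -292409*101 = -29533309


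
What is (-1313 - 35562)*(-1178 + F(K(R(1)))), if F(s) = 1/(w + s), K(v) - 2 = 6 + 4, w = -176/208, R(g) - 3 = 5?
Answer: 1259627875/29 ≈ 4.3435e+7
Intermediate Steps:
R(g) = 8 (R(g) = 3 + 5 = 8)
w = -11/13 (w = -176*1/208 = -11/13 ≈ -0.84615)
K(v) = 12 (K(v) = 2 + (6 + 4) = 2 + 10 = 12)
F(s) = 1/(-11/13 + s)
(-1313 - 35562)*(-1178 + F(K(R(1)))) = (-1313 - 35562)*(-1178 + 13/(-11 + 13*12)) = -36875*(-1178 + 13/(-11 + 156)) = -36875*(-1178 + 13/145) = -36875*(-170797/145) = 1259627875/29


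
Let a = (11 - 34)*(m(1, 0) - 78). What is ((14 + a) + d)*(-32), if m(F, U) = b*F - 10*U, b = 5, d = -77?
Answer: -51712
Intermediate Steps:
m(F, U) = -10*U + 5*F (m(F, U) = 5*F - 10*U = -10*U + 5*F)
a = 1679 (a = (11 - 34)*((-10*0 + 5*1) - 78) = -23*((0 + 5) - 78) = -23*(5 - 78) = -23*(-73) = 1679)
((14 + a) + d)*(-32) = ((14 + 1679) - 77)*(-32) = (1693 - 77)*(-32) = 1616*(-32) = -51712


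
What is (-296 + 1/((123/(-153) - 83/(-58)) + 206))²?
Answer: 32729560606396900/373569107209 ≈ 87613.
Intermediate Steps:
(-296 + 1/((123/(-153) - 83/(-58)) + 206))² = (-296 + 1/((123*(-1/153) - 83*(-1/58)) + 206))² = (-296 + 1/((-41/51 + 83/58) + 206))² = (-296 + 1/(1855/2958 + 206))² = (-296 + 1/(611203/2958))² = (-296 + 2958/611203)² = (-180913130/611203)² = 32729560606396900/373569107209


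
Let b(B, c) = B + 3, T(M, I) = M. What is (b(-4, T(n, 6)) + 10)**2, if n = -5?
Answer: 81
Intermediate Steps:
b(B, c) = 3 + B
(b(-4, T(n, 6)) + 10)**2 = ((3 - 4) + 10)**2 = (-1 + 10)**2 = 9**2 = 81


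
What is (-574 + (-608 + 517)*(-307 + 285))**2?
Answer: 2039184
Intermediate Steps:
(-574 + (-608 + 517)*(-307 + 285))**2 = (-574 - 91*(-22))**2 = (-574 + 2002)**2 = 1428**2 = 2039184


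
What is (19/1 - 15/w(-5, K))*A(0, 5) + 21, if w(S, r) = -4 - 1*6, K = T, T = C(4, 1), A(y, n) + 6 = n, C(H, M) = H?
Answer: 1/2 ≈ 0.50000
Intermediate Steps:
A(y, n) = -6 + n
T = 4
K = 4
w(S, r) = -10 (w(S, r) = -4 - 6 = -10)
(19/1 - 15/w(-5, K))*A(0, 5) + 21 = (19/1 - 15/(-10))*(-6 + 5) + 21 = (19*1 - 15*(-1/10))*(-1) + 21 = (19 + 3/2)*(-1) + 21 = (41/2)*(-1) + 21 = -41/2 + 21 = 1/2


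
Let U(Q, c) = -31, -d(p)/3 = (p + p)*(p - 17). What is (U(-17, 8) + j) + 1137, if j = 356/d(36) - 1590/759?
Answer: 286526971/259578 ≈ 1103.8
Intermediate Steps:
d(p) = -6*p*(-17 + p) (d(p) = -3*(p + p)*(p - 17) = -3*2*p*(-17 + p) = -6*p*(-17 + p))
j = -566297/259578 (j = 356/((6*36*(17 - 1*36))) - 1590/759 = 356/((6*36*(17 - 36))) - 1590*1/759 = 356/((6*36*(-19))) - 530/253 = 356/(-4104) - 530/253 = 356*(-1/4104) - 530/253 = -89/1026 - 530/253 = -566297/259578 ≈ -2.1816)
(U(-17, 8) + j) + 1137 = (-31 - 566297/259578) + 1137 = -8613215/259578 + 1137 = 286526971/259578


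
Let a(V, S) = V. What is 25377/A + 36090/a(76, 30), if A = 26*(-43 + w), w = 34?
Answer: 271517/741 ≈ 366.42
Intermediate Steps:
A = -234 (A = 26*(-43 + 34) = 26*(-9) = -234)
25377/A + 36090/a(76, 30) = 25377/(-234) + 36090/76 = 25377*(-1/234) + 36090*(1/76) = -8459/78 + 18045/38 = 271517/741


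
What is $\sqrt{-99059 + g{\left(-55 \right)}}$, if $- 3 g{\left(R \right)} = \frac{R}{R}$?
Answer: $\frac{i \sqrt{891534}}{3} \approx 314.74 i$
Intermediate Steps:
$g{\left(R \right)} = - \frac{1}{3}$ ($g{\left(R \right)} = - \frac{R \frac{1}{R}}{3} = \left(- \frac{1}{3}\right) 1 = - \frac{1}{3}$)
$\sqrt{-99059 + g{\left(-55 \right)}} = \sqrt{-99059 - \frac{1}{3}} = \sqrt{- \frac{297178}{3}} = \frac{i \sqrt{891534}}{3}$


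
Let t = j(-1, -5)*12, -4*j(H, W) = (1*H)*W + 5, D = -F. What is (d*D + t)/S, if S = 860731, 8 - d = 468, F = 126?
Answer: 57930/860731 ≈ 0.067303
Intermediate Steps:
d = -460 (d = 8 - 1*468 = 8 - 468 = -460)
D = -126 (D = -1*126 = -126)
j(H, W) = -5/4 - H*W/4 (j(H, W) = -((1*H)*W + 5)/4 = -(H*W + 5)/4 = -(5 + H*W)/4 = -5/4 - H*W/4)
t = -30 (t = (-5/4 - ¼*(-1)*(-5))*12 = (-5/4 - 5/4)*12 = -5/2*12 = -30)
(d*D + t)/S = (-460*(-126) - 30)/860731 = (57960 - 30)*(1/860731) = 57930*(1/860731) = 57930/860731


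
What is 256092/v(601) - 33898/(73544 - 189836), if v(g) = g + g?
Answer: 7455549065/34945746 ≈ 213.35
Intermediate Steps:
v(g) = 2*g
256092/v(601) - 33898/(73544 - 189836) = 256092/((2*601)) - 33898/(73544 - 189836) = 256092/1202 - 33898/(-116292) = 256092*(1/1202) - 33898*(-1/116292) = 128046/601 + 16949/58146 = 7455549065/34945746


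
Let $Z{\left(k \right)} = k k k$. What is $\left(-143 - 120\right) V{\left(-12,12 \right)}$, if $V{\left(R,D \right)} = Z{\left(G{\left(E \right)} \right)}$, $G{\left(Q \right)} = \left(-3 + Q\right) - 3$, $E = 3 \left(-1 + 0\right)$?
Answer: $191727$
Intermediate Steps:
$E = -3$ ($E = 3 \left(-1\right) = -3$)
$G{\left(Q \right)} = -6 + Q$
$Z{\left(k \right)} = k^{3}$ ($Z{\left(k \right)} = k^{2} k = k^{3}$)
$V{\left(R,D \right)} = -729$ ($V{\left(R,D \right)} = \left(-6 - 3\right)^{3} = \left(-9\right)^{3} = -729$)
$\left(-143 - 120\right) V{\left(-12,12 \right)} = \left(-143 - 120\right) \left(-729\right) = \left(-263\right) \left(-729\right) = 191727$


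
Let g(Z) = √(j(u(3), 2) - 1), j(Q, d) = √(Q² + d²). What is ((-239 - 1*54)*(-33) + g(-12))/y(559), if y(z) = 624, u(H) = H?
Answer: 3223/208 + √(-1 + √13)/624 ≈ 15.498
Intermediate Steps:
g(Z) = √(-1 + √13) (g(Z) = √(√(3² + 2²) - 1) = √(√(9 + 4) - 1) = √(√13 - 1) = √(-1 + √13))
((-239 - 1*54)*(-33) + g(-12))/y(559) = ((-239 - 1*54)*(-33) + √(-1 + √13))/624 = ((-239 - 54)*(-33) + √(-1 + √13))*(1/624) = (-293*(-33) + √(-1 + √13))*(1/624) = (9669 + √(-1 + √13))*(1/624) = 3223/208 + √(-1 + √13)/624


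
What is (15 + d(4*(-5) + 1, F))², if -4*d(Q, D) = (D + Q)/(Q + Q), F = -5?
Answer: 79524/361 ≈ 220.29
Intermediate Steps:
d(Q, D) = -(D + Q)/(8*Q) (d(Q, D) = -(D + Q)/(4*(Q + Q)) = -(D + Q)/(4*(2*Q)) = -(D + Q)*1/(2*Q)/4 = -(D + Q)/(8*Q))
(15 + d(4*(-5) + 1, F))² = (15 + (-1*(-5) - (4*(-5) + 1))/(8*(4*(-5) + 1)))² = (15 + (5 - (-20 + 1))/(8*(-20 + 1)))² = (15 + (⅛)*(5 - 1*(-19))/(-19))² = (15 + (⅛)*(-1/19)*(5 + 19))² = (15 + (⅛)*(-1/19)*24)² = (15 - 3/19)² = (282/19)² = 79524/361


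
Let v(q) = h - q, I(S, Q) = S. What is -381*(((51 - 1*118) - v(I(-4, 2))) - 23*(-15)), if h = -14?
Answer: -109728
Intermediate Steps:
v(q) = -14 - q
-381*(((51 - 1*118) - v(I(-4, 2))) - 23*(-15)) = -381*(((51 - 1*118) - (-14 - 1*(-4))) - 23*(-15)) = -381*(((51 - 118) - (-14 + 4)) + 345) = -381*((-67 - 1*(-10)) + 345) = -381*((-67 + 10) + 345) = -381*(-57 + 345) = -381*288 = -109728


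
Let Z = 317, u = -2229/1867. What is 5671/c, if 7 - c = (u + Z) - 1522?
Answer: 10587757/2265033 ≈ 4.6744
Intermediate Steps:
u = -2229/1867 (u = -2229*1/1867 = -2229/1867 ≈ -1.1939)
c = 2265033/1867 (c = 7 - ((-2229/1867 + 317) - 1522) = 7 - (589610/1867 - 1522) = 7 - 1*(-2251964/1867) = 7 + 2251964/1867 = 2265033/1867 ≈ 1213.2)
5671/c = 5671/(2265033/1867) = 5671*(1867/2265033) = 10587757/2265033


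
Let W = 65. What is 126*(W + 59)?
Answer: 15624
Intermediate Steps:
126*(W + 59) = 126*(65 + 59) = 126*124 = 15624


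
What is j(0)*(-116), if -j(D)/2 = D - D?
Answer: 0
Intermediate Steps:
j(D) = 0 (j(D) = -2*(D - D) = -2*0 = 0)
j(0)*(-116) = 0*(-116) = 0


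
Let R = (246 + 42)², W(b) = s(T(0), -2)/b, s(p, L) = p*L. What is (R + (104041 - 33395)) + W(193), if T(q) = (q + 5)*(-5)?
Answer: 29642920/193 ≈ 1.5359e+5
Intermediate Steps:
T(q) = -25 - 5*q (T(q) = (5 + q)*(-5) = -25 - 5*q)
s(p, L) = L*p
W(b) = 50/b (W(b) = (-2*(-25 - 5*0))/b = (-2*(-25 + 0))/b = (-2*(-25))/b = 50/b)
R = 82944 (R = 288² = 82944)
(R + (104041 - 33395)) + W(193) = (82944 + (104041 - 33395)) + 50/193 = (82944 + 70646) + 50*(1/193) = 153590 + 50/193 = 29642920/193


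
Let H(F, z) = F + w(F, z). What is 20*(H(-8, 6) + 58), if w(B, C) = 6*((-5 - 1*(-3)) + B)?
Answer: -200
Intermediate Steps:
w(B, C) = -12 + 6*B (w(B, C) = 6*((-5 + 3) + B) = 6*(-2 + B) = -12 + 6*B)
H(F, z) = -12 + 7*F (H(F, z) = F + (-12 + 6*F) = -12 + 7*F)
20*(H(-8, 6) + 58) = 20*((-12 + 7*(-8)) + 58) = 20*((-12 - 56) + 58) = 20*(-68 + 58) = 20*(-10) = -200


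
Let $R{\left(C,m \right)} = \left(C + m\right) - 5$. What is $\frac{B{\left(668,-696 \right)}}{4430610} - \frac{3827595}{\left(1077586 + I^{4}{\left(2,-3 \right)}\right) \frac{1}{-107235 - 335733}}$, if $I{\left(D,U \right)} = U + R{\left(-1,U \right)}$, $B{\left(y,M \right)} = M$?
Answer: $\frac{626009047266713624}{405519703035} \approx 1.5437 \cdot 10^{6}$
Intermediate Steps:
$R{\left(C,m \right)} = -5 + C + m$
$I{\left(D,U \right)} = -6 + 2 U$ ($I{\left(D,U \right)} = U - \left(6 - U\right) = U + \left(-6 + U\right) = -6 + 2 U$)
$\frac{B{\left(668,-696 \right)}}{4430610} - \frac{3827595}{\left(1077586 + I^{4}{\left(2,-3 \right)}\right) \frac{1}{-107235 - 335733}} = - \frac{696}{4430610} - \frac{3827595}{\left(1077586 + \left(-6 + 2 \left(-3\right)\right)^{4}\right) \frac{1}{-107235 - 335733}} = \left(-696\right) \frac{1}{4430610} - \frac{3827595}{\left(1077586 + \left(-6 - 6\right)^{4}\right) \frac{1}{-442968}} = - \frac{116}{738435} - \frac{3827595}{\left(1077586 + \left(-12\right)^{4}\right) \left(- \frac{1}{442968}\right)} = - \frac{116}{738435} - \frac{3827595}{\left(1077586 + 20736\right) \left(- \frac{1}{442968}\right)} = - \frac{116}{738435} - \frac{3827595}{1098322 \left(- \frac{1}{442968}\right)} = - \frac{116}{738435} - \frac{3827595}{- \frac{549161}{221484}} = - \frac{116}{738435} - - \frac{847751050980}{549161} = - \frac{116}{738435} + \frac{847751050980}{549161} = \frac{626009047266713624}{405519703035}$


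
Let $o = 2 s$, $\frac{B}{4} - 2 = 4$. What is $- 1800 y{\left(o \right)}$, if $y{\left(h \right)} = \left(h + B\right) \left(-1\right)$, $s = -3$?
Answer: $32400$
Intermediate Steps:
$B = 24$ ($B = 8 + 4 \cdot 4 = 8 + 16 = 24$)
$o = -6$ ($o = 2 \left(-3\right) = -6$)
$y{\left(h \right)} = -24 - h$ ($y{\left(h \right)} = \left(h + 24\right) \left(-1\right) = \left(24 + h\right) \left(-1\right) = -24 - h$)
$- 1800 y{\left(o \right)} = - 1800 \left(-24 - -6\right) = - 1800 \left(-24 + 6\right) = \left(-1800\right) \left(-18\right) = 32400$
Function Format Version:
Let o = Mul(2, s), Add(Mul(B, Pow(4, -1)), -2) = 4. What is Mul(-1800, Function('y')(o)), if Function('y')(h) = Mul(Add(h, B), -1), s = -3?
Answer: 32400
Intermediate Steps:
B = 24 (B = Add(8, Mul(4, 4)) = Add(8, 16) = 24)
o = -6 (o = Mul(2, -3) = -6)
Function('y')(h) = Add(-24, Mul(-1, h)) (Function('y')(h) = Mul(Add(h, 24), -1) = Mul(Add(24, h), -1) = Add(-24, Mul(-1, h)))
Mul(-1800, Function('y')(o)) = Mul(-1800, Add(-24, Mul(-1, -6))) = Mul(-1800, Add(-24, 6)) = Mul(-1800, -18) = 32400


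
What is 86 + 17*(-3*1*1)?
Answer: 35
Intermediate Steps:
86 + 17*(-3*1*1) = 86 + 17*(-3*1) = 86 + 17*(-3) = 86 - 51 = 35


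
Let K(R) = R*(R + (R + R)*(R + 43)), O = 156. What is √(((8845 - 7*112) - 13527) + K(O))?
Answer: √9704598 ≈ 3115.2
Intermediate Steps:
K(R) = R*(R + 2*R*(43 + R)) (K(R) = R*(R + (2*R)*(43 + R)) = R*(R + 2*R*(43 + R)))
√(((8845 - 7*112) - 13527) + K(O)) = √(((8845 - 7*112) - 13527) + 156²*(87 + 2*156)) = √(((8845 - 784) - 13527) + 24336*(87 + 312)) = √((8061 - 13527) + 24336*399) = √(-5466 + 9710064) = √9704598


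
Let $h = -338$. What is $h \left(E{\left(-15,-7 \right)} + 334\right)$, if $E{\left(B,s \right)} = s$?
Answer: $-110526$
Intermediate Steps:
$h \left(E{\left(-15,-7 \right)} + 334\right) = - 338 \left(-7 + 334\right) = \left(-338\right) 327 = -110526$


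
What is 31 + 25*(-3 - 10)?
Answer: -294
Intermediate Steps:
31 + 25*(-3 - 10) = 31 + 25*(-13) = 31 - 325 = -294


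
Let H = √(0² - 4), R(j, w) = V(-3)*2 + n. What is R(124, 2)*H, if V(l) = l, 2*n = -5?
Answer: -17*I ≈ -17.0*I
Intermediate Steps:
n = -5/2 (n = (½)*(-5) = -5/2 ≈ -2.5000)
R(j, w) = -17/2 (R(j, w) = -3*2 - 5/2 = -6 - 5/2 = -17/2)
H = 2*I (H = √(0 - 4) = √(-4) = 2*I ≈ 2.0*I)
R(124, 2)*H = -17*I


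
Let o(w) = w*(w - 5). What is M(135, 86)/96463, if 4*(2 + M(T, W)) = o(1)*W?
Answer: -88/96463 ≈ -0.00091227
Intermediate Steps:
o(w) = w*(-5 + w)
M(T, W) = -2 - W (M(T, W) = -2 + ((1*(-5 + 1))*W)/4 = -2 + ((1*(-4))*W)/4 = -2 + (-4*W)/4 = -2 - W)
M(135, 86)/96463 = (-2 - 1*86)/96463 = (-2 - 86)*(1/96463) = -88*1/96463 = -88/96463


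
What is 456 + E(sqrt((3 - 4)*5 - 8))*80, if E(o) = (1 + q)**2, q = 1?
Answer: 776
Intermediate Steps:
E(o) = 4 (E(o) = (1 + 1)**2 = 2**2 = 4)
456 + E(sqrt((3 - 4)*5 - 8))*80 = 456 + 4*80 = 456 + 320 = 776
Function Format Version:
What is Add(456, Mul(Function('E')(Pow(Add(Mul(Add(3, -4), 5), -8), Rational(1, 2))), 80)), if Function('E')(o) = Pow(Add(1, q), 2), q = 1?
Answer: 776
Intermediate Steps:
Function('E')(o) = 4 (Function('E')(o) = Pow(Add(1, 1), 2) = Pow(2, 2) = 4)
Add(456, Mul(Function('E')(Pow(Add(Mul(Add(3, -4), 5), -8), Rational(1, 2))), 80)) = Add(456, Mul(4, 80)) = Add(456, 320) = 776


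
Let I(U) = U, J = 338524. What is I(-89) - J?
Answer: -338613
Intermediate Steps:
I(-89) - J = -89 - 1*338524 = -89 - 338524 = -338613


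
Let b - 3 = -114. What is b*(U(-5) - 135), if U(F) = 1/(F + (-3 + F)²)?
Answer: 884004/59 ≈ 14983.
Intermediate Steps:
b = -111 (b = 3 - 114 = -111)
b*(U(-5) - 135) = -111*(1/(-5 + (-3 - 5)²) - 135) = -111*(1/(-5 + (-8)²) - 135) = -111*(1/(-5 + 64) - 135) = -111*(1/59 - 135) = -111*(-7964/59) = 884004/59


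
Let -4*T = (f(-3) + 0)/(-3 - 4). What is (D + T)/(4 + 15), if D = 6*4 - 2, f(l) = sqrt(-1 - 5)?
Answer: 22/19 + I*sqrt(6)/532 ≈ 1.1579 + 0.0046043*I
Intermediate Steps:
f(l) = I*sqrt(6) (f(l) = sqrt(-6) = I*sqrt(6))
D = 22 (D = 24 - 2 = 22)
T = I*sqrt(6)/28 (T = -(I*sqrt(6) + 0)/(4*(-3 - 4)) = -I*sqrt(6)/(4*(-7)) = -I*sqrt(6)*(-1)/(4*7) = -(-1)*I*sqrt(6)/28 = I*sqrt(6)/28 ≈ 0.087482*I)
(D + T)/(4 + 15) = (22 + I*sqrt(6)/28)/(4 + 15) = (22 + I*sqrt(6)/28)/19 = (22 + I*sqrt(6)/28)*(1/19) = 22/19 + I*sqrt(6)/532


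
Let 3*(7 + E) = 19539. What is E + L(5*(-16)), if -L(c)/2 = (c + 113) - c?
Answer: 6280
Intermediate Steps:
E = 6506 (E = -7 + (1/3)*19539 = -7 + 6513 = 6506)
L(c) = -226 (L(c) = -2*((c + 113) - c) = -2*((113 + c) - c) = -2*113 = -226)
E + L(5*(-16)) = 6506 - 226 = 6280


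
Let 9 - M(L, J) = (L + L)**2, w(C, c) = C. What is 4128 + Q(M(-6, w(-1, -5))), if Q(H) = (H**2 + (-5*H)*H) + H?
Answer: -68907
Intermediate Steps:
M(L, J) = 9 - 4*L**2 (M(L, J) = 9 - (L + L)**2 = 9 - (2*L)**2 = 9 - 4*L**2)
Q(H) = H - 4*H**2 (Q(H) = (H**2 - 5*H**2) + H = -4*H**2 + H = H - 4*H**2)
4128 + Q(M(-6, w(-1, -5))) = 4128 + (9 - 4*(-6)**2)*(1 - 4*(9 - 4*(-6)**2)) = 4128 + (9 - 4*36)*(1 - 4*(9 - 4*36)) = 4128 + (9 - 144)*(1 - 4*(9 - 144)) = 4128 - 135*(1 - 4*(-135)) = 4128 - 135*(1 + 540) = 4128 - 135*541 = 4128 - 73035 = -68907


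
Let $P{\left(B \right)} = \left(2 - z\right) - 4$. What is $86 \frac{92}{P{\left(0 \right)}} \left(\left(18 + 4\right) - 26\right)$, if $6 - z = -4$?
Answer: $\frac{7912}{3} \approx 2637.3$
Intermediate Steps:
$z = 10$ ($z = 6 - -4 = 6 + 4 = 10$)
$P{\left(B \right)} = -12$ ($P{\left(B \right)} = \left(2 - 10\right) - 4 = -8 - 4 = -12$)
$86 \frac{92}{P{\left(0 \right)}} \left(\left(18 + 4\right) - 26\right) = 86 \frac{92}{-12} \left(\left(18 + 4\right) - 26\right) = 86 \cdot 92 \left(- \frac{1}{12}\right) \left(22 - 26\right) = 86 \left(- \frac{23}{3}\right) \left(-4\right) = \left(- \frac{1978}{3}\right) \left(-4\right) = \frac{7912}{3}$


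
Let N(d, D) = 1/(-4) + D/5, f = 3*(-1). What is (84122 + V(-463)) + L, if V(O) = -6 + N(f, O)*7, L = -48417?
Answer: 700981/20 ≈ 35049.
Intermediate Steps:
f = -3
N(d, D) = -¼ + D/5 (N(d, D) = 1*(-¼) + D*(⅕) = -¼ + D/5)
V(O) = -31/4 + 7*O/5 (V(O) = -6 + (-¼ + O/5)*7 = -6 + (-7/4 + 7*O/5) = -31/4 + 7*O/5)
(84122 + V(-463)) + L = (84122 + (-31/4 + (7/5)*(-463))) - 48417 = (84122 + (-31/4 - 3241/5)) - 48417 = (84122 - 13119/20) - 48417 = 1669321/20 - 48417 = 700981/20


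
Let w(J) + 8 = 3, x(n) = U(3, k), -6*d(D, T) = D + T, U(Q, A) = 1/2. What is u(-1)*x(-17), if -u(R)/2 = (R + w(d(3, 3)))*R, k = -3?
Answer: -6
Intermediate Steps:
U(Q, A) = 1/2
d(D, T) = -D/6 - T/6 (d(D, T) = -(D + T)/6 = -D/6 - T/6)
x(n) = 1/2
w(J) = -5 (w(J) = -8 + 3 = -5)
u(R) = -2*R*(-5 + R) (u(R) = -2*(R - 5)*R = -2*(-5 + R)*R = -2*R*(-5 + R))
u(-1)*x(-17) = (2*(-1)*(5 - 1*(-1)))*(1/2) = (2*(-1)*(5 + 1))*(1/2) = (2*(-1)*6)*(1/2) = -12*1/2 = -6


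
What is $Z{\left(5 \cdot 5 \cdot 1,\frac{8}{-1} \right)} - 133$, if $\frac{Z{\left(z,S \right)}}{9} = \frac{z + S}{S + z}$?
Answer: $-124$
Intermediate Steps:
$Z{\left(z,S \right)} = 9$ ($Z{\left(z,S \right)} = 9 \frac{z + S}{S + z} = 9 \frac{S + z}{S + z} = 9 \cdot 1 = 9$)
$Z{\left(5 \cdot 5 \cdot 1,\frac{8}{-1} \right)} - 133 = 9 - 133 = -124$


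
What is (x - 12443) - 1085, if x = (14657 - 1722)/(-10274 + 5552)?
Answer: -63892151/4722 ≈ -13531.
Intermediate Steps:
x = -12935/4722 (x = 12935/(-4722) = 12935*(-1/4722) = -12935/4722 ≈ -2.7393)
(x - 12443) - 1085 = (-12935/4722 - 12443) - 1085 = -58768781/4722 - 1085 = -63892151/4722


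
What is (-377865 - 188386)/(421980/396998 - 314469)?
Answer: 112400257249/62421571041 ≈ 1.8007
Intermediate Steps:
(-377865 - 188386)/(421980/396998 - 314469) = -566251/(421980*(1/396998) - 314469) = -566251/(210990/198499 - 314469) = -566251/(-62421571041/198499) = -566251*(-198499/62421571041) = 112400257249/62421571041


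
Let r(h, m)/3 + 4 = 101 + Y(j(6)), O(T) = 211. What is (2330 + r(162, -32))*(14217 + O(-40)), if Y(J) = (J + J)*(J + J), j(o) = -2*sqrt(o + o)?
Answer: 46126316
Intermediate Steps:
j(o) = -2*sqrt(2)*sqrt(o)
Y(J) = 4*J**2 (Y(J) = (2*J)*(2*J) = 4*J**2)
r(h, m) = 867 (r(h, m) = -12 + 3*(101 + 4*(-2*sqrt(2)*sqrt(6))**2) = -12 + 3*(101 + 4*(-4*sqrt(3))**2) = -12 + 3*(101 + 4*48) = -12 + 3*(101 + 192) = -12 + 3*293 = -12 + 879 = 867)
(2330 + r(162, -32))*(14217 + O(-40)) = (2330 + 867)*(14217 + 211) = 3197*14428 = 46126316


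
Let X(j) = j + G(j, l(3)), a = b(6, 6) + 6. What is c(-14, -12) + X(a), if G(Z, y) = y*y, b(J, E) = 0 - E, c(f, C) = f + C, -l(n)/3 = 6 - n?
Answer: 55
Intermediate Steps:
l(n) = -18 + 3*n (l(n) = -3*(6 - n) = -18 + 3*n)
c(f, C) = C + f
b(J, E) = -E
a = 0 (a = -1*6 + 6 = -6 + 6 = 0)
G(Z, y) = y**2
X(j) = 81 + j (X(j) = j + (-18 + 3*3)**2 = j + (-18 + 9)**2 = j + (-9)**2 = j + 81 = 81 + j)
c(-14, -12) + X(a) = (-12 - 14) + (81 + 0) = -26 + 81 = 55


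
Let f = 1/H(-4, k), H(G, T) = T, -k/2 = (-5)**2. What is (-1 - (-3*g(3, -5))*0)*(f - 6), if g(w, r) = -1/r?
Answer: 301/50 ≈ 6.0200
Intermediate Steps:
k = -50 (k = -2*(-5)**2 = -2*25 = -50)
f = -1/50 (f = 1/(-50) = -1/50 ≈ -0.020000)
(-1 - (-3*g(3, -5))*0)*(f - 6) = (-1 - (-(-3)/(-5))*0)*(-1/50 - 6) = (-1 - (-(-3)*(-1)/5)*0)*(-301/50) = (-1 - (-3*1/5)*0)*(-301/50) = (-1 - (-3)*0/5)*(-301/50) = (-1 - 1*0)*(-301/50) = (-1 + 0)*(-301/50) = -1*(-301/50) = 301/50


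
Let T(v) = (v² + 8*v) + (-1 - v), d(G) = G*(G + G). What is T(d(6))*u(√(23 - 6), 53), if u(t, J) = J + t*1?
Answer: 301411 + 5687*√17 ≈ 3.2486e+5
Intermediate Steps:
d(G) = 2*G² (d(G) = G*(2*G) = 2*G²)
u(t, J) = J + t
T(v) = -1 + v² + 7*v
T(d(6))*u(√(23 - 6), 53) = (-1 + (2*6²)² + 7*(2*6²))*(53 + √(23 - 6)) = (-1 + (2*36)² + 7*(2*36))*(53 + √17) = (-1 + 72² + 7*72)*(53 + √17) = (-1 + 5184 + 504)*(53 + √17) = 5687*(53 + √17) = 301411 + 5687*√17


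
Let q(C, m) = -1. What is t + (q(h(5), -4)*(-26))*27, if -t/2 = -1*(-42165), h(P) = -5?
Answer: -83628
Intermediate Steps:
t = -84330 (t = -(-2)*(-42165) = -2*42165 = -84330)
t + (q(h(5), -4)*(-26))*27 = -84330 - 1*(-26)*27 = -84330 + 26*27 = -84330 + 702 = -83628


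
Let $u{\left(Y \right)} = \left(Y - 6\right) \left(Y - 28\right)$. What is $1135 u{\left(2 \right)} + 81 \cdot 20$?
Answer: $119660$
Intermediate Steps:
$u{\left(Y \right)} = \left(-28 + Y\right) \left(-6 + Y\right)$ ($u{\left(Y \right)} = \left(-6 + Y\right) \left(-28 + Y\right) = \left(-28 + Y\right) \left(-6 + Y\right)$)
$1135 u{\left(2 \right)} + 81 \cdot 20 = 1135 \left(168 + 2^{2} - 68\right) + 81 \cdot 20 = 1135 \left(168 + 4 - 68\right) + 1620 = 1135 \cdot 104 + 1620 = 118040 + 1620 = 119660$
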